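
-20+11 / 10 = -18.90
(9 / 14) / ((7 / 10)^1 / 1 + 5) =0.11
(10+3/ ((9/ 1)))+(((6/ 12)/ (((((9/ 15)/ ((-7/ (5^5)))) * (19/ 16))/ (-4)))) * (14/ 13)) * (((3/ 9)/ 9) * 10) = 25848647/ 2500875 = 10.34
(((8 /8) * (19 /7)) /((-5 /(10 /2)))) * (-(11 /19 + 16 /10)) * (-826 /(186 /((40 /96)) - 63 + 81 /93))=-42067 /3309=-12.71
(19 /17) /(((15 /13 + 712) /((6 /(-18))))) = -247 /472821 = -0.00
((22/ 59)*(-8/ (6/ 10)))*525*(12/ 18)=-308000/ 177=-1740.11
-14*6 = -84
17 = 17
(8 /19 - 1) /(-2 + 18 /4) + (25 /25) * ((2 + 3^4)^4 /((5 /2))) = 1803416176 /95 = 18983328.17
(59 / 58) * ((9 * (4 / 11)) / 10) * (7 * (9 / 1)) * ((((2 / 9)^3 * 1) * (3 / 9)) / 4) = 826 / 43065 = 0.02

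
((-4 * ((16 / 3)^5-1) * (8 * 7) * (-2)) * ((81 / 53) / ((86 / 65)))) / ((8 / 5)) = 9539830300 / 6837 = 1395324.02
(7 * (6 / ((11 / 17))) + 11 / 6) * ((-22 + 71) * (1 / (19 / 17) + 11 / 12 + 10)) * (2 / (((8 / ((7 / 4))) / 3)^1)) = 4068894095 / 80256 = 50698.94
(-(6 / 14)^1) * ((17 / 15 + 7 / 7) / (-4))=8 / 35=0.23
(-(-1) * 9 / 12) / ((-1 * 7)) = -3 / 28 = -0.11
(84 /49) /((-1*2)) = -6 /7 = -0.86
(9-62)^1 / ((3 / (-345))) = 6095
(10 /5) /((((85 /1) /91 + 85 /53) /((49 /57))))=236327 /348840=0.68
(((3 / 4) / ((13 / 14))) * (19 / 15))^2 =1.05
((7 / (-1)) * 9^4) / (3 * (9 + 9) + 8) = -740.76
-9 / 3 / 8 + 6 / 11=15 / 88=0.17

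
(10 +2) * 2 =24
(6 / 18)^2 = 1 / 9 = 0.11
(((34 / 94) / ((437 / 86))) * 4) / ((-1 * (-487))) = 5848 / 10002493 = 0.00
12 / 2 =6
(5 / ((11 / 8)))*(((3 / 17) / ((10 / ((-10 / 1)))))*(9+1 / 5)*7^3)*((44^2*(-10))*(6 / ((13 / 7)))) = 27991434240 / 221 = 126658073.48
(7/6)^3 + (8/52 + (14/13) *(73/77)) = 85337/30888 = 2.76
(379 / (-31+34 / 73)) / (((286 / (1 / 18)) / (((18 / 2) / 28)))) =-27667 / 35699664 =-0.00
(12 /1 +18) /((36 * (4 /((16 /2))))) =5 /3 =1.67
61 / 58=1.05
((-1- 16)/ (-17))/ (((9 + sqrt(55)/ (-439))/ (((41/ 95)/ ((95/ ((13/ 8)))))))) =233987* sqrt(55)/ 1127066981200 + 924482637/ 1127066981200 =0.00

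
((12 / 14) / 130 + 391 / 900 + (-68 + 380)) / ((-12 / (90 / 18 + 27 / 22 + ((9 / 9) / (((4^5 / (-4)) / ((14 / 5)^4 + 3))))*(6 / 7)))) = -947567903431637 / 6054048000000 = -156.52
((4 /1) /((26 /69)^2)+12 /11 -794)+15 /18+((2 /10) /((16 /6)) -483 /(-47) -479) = -1232.55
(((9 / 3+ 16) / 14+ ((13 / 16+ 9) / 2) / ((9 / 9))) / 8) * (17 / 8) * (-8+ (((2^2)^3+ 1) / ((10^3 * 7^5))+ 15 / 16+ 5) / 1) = -330711979399 / 96378060800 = -3.43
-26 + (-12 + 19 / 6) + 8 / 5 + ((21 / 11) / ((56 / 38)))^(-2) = -32.64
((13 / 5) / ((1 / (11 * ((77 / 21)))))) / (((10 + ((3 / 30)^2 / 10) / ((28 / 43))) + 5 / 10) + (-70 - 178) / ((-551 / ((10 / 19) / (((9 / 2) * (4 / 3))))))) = 9.95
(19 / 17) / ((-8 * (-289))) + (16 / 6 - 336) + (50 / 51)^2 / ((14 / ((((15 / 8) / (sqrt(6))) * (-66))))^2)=-7414307203 / 23110752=-320.82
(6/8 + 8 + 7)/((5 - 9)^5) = -63/4096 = -0.02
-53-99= -152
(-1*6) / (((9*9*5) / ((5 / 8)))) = -1 / 108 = -0.01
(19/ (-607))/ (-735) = 0.00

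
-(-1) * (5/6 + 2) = 17/6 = 2.83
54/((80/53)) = 1431/40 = 35.78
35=35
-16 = -16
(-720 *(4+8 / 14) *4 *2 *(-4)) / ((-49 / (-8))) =5898240 / 343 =17196.03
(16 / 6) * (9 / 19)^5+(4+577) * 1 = 1438770983 / 2476099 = 581.06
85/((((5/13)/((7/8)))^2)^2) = 1165774337/512000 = 2276.90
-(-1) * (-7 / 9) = -7 / 9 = -0.78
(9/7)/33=3/77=0.04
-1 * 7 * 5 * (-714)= 24990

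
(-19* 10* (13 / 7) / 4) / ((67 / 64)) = -39520 / 469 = -84.26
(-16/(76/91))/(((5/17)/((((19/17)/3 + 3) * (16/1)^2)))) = -16027648/285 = -56237.36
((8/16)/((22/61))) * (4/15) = 61/165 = 0.37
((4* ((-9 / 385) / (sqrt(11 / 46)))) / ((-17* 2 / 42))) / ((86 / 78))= 4212* sqrt(506) / 442255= 0.21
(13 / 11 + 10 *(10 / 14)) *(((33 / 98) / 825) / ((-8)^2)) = 641 / 12073600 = 0.00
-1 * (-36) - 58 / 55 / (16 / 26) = 7543 / 220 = 34.29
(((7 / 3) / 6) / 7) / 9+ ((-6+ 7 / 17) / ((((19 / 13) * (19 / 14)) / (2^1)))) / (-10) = 29807 / 52326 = 0.57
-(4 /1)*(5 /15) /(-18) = 2 /27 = 0.07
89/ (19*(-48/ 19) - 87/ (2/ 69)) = -178/ 6099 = -0.03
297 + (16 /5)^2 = 7681 /25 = 307.24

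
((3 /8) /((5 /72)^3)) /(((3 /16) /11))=8211456 /125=65691.65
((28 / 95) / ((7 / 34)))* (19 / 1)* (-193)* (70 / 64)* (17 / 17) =-22967 / 4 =-5741.75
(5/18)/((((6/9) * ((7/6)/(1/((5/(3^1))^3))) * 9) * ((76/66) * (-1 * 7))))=-99/93100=-0.00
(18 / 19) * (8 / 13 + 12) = 2952 / 247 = 11.95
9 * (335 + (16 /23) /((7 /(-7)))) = 69201 /23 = 3008.74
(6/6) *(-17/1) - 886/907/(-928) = -7153973/420848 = -17.00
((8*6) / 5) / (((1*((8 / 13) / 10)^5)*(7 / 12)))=2088523125 / 112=18647527.90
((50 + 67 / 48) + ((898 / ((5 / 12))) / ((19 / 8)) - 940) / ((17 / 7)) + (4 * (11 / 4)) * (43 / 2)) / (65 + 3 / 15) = 21278773 / 5054304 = 4.21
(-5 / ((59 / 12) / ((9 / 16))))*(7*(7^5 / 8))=-15882615 / 1888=-8412.40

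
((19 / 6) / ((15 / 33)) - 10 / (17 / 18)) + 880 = 446953 / 510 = 876.38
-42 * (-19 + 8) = 462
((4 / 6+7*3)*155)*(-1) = -10075 / 3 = -3358.33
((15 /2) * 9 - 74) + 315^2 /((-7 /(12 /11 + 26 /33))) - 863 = -27501.32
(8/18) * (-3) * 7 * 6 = -56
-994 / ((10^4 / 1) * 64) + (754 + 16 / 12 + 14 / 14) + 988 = 1674558509 / 960000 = 1744.33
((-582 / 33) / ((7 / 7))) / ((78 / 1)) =-97 / 429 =-0.23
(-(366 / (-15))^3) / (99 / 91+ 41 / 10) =330484336 / 118025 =2800.12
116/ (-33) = -116/ 33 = -3.52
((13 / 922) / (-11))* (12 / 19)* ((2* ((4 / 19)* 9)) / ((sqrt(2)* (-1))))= 2808* sqrt(2) / 1830631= 0.00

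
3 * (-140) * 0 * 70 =0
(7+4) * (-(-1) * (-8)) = -88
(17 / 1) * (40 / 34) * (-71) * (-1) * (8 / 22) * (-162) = -920160 / 11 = -83650.91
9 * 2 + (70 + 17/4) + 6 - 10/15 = 1171/12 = 97.58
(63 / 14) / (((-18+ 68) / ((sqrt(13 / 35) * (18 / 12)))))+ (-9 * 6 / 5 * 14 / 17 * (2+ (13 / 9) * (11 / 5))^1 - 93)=-59097 / 425+ 27 * sqrt(455) / 7000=-138.97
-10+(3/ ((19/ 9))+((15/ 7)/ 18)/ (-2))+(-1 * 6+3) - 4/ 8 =-19373/ 1596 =-12.14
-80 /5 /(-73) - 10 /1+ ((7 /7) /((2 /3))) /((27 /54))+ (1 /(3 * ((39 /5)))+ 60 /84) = -360145 /59787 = -6.02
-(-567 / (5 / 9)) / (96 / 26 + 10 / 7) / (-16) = -12.46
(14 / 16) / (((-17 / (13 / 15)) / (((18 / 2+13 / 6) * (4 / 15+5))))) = -481663 / 183600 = -2.62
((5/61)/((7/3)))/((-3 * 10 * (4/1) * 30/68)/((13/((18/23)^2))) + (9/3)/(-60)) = -35072700/2540184143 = -0.01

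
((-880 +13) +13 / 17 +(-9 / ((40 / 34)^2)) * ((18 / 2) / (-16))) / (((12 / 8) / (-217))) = 20365112999 / 163200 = 124786.23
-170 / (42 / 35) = -141.67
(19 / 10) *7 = 133 / 10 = 13.30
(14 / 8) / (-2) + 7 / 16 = -7 / 16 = -0.44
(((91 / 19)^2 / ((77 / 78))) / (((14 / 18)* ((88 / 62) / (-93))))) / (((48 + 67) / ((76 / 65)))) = -26310258 / 1321925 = -19.90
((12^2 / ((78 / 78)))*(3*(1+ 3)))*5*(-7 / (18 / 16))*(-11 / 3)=197120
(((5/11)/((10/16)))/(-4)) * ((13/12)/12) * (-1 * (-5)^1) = -65/792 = -0.08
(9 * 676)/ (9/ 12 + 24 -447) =-8112/ 563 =-14.41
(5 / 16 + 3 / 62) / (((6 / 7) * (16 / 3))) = 1253 / 15872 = 0.08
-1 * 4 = -4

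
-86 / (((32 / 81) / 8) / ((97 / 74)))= -337851 / 148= -2282.78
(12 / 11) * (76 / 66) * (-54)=-67.83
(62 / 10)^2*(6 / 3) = 1922 / 25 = 76.88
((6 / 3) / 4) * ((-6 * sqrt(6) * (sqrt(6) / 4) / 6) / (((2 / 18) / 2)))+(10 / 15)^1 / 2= -79 / 6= -13.17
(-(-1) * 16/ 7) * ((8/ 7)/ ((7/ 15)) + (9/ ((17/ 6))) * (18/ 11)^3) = 290347392/ 7761061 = 37.41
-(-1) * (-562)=-562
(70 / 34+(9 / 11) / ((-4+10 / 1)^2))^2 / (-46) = -2424249 / 25737184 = -0.09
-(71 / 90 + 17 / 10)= -112 / 45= -2.49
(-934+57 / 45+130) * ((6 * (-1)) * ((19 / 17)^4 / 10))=1569195161 / 2088025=751.52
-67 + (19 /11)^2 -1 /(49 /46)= -64.96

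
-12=-12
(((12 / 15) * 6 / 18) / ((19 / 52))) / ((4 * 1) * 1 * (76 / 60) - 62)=-104 / 8113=-0.01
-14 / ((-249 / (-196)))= -2744 / 249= -11.02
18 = 18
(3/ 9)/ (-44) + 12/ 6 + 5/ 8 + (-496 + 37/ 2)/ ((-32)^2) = 145381/ 67584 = 2.15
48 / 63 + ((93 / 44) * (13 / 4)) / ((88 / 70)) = 6.23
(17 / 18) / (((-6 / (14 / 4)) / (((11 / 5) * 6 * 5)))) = -36.36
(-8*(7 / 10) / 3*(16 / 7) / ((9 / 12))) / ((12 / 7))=-448 / 135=-3.32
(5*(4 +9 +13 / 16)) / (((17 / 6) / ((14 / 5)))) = 273 / 4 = 68.25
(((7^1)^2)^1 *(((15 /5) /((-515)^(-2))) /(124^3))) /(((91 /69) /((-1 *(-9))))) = 3458799225 /24786112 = 139.55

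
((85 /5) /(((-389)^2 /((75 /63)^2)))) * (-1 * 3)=-10625 /22244187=-0.00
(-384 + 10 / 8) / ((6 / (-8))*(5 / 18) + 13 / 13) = -9186 / 19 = -483.47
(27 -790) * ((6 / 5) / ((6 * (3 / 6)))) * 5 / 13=-1526 / 13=-117.38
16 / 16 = 1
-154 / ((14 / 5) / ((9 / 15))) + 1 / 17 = -560 / 17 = -32.94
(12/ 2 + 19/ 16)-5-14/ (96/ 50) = -245/ 48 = -5.10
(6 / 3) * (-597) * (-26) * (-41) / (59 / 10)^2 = -36564.32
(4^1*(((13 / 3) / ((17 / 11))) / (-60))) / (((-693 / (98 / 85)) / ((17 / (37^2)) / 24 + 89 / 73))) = 10648547 / 28073102796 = 0.00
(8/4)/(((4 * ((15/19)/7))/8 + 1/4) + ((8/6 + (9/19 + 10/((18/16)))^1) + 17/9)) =9576/61723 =0.16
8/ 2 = 4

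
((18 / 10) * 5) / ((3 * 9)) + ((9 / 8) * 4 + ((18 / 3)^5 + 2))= 7782.83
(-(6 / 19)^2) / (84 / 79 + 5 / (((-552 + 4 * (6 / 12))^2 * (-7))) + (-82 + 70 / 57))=3613302000 / 2888114237557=0.00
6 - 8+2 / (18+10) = -1.93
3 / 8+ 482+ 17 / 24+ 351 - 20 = 9769 / 12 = 814.08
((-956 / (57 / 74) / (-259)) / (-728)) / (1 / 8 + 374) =-1912 / 108672837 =-0.00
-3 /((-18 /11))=11 /6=1.83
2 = 2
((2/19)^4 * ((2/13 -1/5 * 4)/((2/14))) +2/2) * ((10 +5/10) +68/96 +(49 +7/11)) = 12362904013/203300760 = 60.81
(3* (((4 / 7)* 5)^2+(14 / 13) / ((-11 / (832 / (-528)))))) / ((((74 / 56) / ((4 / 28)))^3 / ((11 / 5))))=9468416 / 136509835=0.07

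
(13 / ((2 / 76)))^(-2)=0.00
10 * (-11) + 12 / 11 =-1198 / 11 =-108.91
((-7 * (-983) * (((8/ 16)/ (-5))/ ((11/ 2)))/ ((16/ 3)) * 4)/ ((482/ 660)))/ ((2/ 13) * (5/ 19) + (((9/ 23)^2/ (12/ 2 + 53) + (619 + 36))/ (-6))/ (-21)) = -30077328121659/ 1226405017982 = -24.52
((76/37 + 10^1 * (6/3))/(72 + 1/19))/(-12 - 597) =-5168/10282559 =-0.00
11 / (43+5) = 11 / 48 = 0.23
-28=-28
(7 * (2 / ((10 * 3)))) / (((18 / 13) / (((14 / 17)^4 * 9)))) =1747928 / 1252815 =1.40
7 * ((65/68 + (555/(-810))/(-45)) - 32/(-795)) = 6200047/875772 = 7.08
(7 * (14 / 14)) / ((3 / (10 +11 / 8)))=637 / 24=26.54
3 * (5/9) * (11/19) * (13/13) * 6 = 110/19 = 5.79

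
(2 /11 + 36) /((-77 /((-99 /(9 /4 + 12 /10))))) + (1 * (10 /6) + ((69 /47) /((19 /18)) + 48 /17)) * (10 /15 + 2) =7057443472 /241969959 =29.17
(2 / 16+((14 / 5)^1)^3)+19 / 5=25877 / 1000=25.88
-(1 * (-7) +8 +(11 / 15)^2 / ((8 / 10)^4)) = -5329 / 2304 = -2.31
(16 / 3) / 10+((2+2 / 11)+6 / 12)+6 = 3041 / 330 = 9.22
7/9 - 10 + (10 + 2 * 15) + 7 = 340/9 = 37.78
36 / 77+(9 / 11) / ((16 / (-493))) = -30483 / 1232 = -24.74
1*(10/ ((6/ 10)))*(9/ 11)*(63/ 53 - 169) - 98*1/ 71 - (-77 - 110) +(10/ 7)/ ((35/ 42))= -608767485/ 289751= -2101.00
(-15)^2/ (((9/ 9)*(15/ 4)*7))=60/ 7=8.57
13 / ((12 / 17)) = 221 / 12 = 18.42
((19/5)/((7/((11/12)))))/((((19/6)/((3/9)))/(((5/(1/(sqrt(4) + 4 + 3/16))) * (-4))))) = -363/56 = -6.48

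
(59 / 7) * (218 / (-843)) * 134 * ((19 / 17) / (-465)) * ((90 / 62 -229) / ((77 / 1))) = -230994883208 / 111347355735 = -2.07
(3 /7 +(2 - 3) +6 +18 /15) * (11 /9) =2552 /315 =8.10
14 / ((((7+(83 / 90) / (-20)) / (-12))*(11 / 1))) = -302400 / 137687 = -2.20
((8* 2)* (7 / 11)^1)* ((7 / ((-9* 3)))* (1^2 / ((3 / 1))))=-784 / 891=-0.88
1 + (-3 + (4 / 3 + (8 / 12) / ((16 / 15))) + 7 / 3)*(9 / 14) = 205 / 112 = 1.83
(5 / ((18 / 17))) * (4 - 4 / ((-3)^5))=41480 / 2187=18.97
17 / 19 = 0.89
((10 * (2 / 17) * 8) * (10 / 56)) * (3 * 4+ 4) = 3200 / 119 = 26.89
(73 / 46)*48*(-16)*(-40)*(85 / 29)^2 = 8101248000 / 19343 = 418820.66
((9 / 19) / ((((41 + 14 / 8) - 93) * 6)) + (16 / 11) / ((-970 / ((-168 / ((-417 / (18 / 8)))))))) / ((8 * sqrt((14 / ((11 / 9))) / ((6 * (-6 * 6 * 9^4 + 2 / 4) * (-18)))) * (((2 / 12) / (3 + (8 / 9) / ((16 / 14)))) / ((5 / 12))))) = -23513669 * sqrt(109122321) / 47578217148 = -5.16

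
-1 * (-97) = 97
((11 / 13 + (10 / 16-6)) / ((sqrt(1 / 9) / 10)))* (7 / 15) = -3297 / 52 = -63.40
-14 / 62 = -7 / 31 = -0.23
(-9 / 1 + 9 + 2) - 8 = -6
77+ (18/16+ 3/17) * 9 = 12065/136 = 88.71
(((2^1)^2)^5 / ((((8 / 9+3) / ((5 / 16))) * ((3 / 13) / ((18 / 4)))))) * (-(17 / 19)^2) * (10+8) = -23121.83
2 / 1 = 2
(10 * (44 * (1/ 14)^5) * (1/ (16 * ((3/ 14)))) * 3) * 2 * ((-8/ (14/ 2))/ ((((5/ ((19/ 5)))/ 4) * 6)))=-209/ 252105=-0.00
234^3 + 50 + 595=12813549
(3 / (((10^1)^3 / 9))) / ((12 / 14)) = 63 / 2000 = 0.03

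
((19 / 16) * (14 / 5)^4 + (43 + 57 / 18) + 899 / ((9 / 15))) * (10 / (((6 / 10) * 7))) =2021863 / 525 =3851.17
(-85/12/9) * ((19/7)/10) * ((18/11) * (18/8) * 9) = -7.08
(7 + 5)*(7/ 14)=6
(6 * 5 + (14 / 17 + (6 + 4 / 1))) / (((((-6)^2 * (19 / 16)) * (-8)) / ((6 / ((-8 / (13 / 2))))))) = 4511 / 7752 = 0.58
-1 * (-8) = 8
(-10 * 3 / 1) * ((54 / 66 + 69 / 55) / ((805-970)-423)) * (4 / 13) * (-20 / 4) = -1140 / 7007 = -0.16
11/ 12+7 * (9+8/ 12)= 823/ 12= 68.58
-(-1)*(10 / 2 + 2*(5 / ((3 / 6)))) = 25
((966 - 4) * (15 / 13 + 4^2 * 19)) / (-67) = -293558 / 67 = -4381.46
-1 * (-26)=26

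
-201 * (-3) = 603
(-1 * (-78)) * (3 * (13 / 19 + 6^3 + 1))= 50938.11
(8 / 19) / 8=1 / 19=0.05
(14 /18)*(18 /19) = 14 /19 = 0.74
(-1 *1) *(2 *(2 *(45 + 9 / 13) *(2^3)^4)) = -9732096 / 13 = -748622.77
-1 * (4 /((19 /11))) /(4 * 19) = -11 /361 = -0.03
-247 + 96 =-151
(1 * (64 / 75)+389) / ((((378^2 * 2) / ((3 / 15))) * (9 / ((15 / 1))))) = 4177 / 9185400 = 0.00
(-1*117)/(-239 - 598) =13/93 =0.14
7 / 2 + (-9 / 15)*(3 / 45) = 173 / 50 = 3.46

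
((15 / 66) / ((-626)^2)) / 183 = 5 / 1577692776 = 0.00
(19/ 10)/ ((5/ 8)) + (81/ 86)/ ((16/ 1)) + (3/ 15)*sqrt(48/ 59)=3.28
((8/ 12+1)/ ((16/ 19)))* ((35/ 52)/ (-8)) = -3325/ 19968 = -0.17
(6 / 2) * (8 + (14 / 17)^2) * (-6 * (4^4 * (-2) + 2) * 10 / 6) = 2257200 / 17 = 132776.47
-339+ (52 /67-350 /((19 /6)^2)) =-9024821 /24187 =-373.13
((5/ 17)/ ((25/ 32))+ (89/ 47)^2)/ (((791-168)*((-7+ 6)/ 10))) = -1487946/ 23395519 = -0.06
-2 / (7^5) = -2 / 16807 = -0.00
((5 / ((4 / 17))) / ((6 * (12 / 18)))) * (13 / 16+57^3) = 251863585 / 256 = 983842.13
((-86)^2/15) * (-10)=-4930.67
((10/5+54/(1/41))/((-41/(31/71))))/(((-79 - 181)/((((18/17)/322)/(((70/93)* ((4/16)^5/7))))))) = 7359814656/2589407275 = 2.84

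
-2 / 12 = -1 / 6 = -0.17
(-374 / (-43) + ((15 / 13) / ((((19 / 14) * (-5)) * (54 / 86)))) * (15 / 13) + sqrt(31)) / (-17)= -3473312 / 7041723 - sqrt(31) / 17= -0.82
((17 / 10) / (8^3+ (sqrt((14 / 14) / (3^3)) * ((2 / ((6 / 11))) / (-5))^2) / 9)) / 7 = 96367968000 / 203166351257513 - 2499255 * sqrt(3) / 406332702515026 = 0.00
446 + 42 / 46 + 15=10624 / 23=461.91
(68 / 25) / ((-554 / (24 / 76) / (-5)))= 204 / 26315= 0.01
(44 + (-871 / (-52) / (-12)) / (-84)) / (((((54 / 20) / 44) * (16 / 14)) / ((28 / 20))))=13665575 / 15552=878.70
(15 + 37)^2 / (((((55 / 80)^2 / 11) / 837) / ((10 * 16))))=92702638080 / 11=8427512552.73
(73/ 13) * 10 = 730/ 13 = 56.15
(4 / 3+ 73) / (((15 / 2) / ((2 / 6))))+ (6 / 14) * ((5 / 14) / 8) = 351689 / 105840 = 3.32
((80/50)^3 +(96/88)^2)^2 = 6392322304/228765625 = 27.94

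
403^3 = 65450827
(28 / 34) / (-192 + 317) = 14 / 2125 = 0.01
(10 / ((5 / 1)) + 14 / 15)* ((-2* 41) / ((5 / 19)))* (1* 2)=-1828.05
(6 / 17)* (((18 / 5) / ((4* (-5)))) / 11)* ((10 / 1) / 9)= -6 / 935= -0.01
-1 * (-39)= 39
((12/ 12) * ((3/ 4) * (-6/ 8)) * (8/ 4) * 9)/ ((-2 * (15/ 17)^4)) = 83521/ 10000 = 8.35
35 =35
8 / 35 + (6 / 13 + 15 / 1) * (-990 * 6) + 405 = -41603521 / 455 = -91436.31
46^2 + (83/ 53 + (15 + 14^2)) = 123414/ 53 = 2328.57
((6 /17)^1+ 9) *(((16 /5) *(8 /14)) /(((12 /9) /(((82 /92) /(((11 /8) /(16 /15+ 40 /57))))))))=30039552 /2042975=14.70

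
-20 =-20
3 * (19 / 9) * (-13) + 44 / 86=-10555 / 129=-81.82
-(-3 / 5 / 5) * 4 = 12 / 25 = 0.48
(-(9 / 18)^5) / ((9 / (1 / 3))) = -1 / 864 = -0.00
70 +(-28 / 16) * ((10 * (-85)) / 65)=92.88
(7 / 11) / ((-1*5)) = -0.13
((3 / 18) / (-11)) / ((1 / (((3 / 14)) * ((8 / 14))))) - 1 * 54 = -29107 / 539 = -54.00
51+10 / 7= 367 / 7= 52.43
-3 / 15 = -1 / 5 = -0.20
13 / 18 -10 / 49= 457 / 882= 0.52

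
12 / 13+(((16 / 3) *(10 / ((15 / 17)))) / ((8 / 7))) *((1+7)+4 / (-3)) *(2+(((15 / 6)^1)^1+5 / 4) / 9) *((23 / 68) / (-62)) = -243221 / 65286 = -3.73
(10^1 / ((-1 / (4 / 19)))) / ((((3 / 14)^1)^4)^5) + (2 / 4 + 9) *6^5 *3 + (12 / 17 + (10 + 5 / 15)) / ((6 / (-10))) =-56894413439623496830764677 / 1126231361523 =-50517518321178.09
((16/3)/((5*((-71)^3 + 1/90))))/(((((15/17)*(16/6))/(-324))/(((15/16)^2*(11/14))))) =2044845/7215485536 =0.00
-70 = -70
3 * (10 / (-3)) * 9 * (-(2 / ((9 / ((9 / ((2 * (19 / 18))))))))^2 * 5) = 145800 / 361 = 403.88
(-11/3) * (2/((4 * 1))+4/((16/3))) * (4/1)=-55/3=-18.33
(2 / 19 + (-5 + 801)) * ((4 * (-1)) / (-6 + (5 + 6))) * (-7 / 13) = 423528 / 1235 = 342.94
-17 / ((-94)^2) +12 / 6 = 17655 / 8836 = 2.00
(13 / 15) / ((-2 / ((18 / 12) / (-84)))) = 0.01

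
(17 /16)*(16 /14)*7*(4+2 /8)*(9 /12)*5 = 4335 /32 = 135.47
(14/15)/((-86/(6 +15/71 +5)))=-0.12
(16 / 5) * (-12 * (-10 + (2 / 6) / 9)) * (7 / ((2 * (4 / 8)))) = 120512 / 45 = 2678.04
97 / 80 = 1.21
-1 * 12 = -12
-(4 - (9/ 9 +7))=4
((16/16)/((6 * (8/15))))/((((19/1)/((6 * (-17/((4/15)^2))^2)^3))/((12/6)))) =422787759749857177734375/318767104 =1326321801856496.39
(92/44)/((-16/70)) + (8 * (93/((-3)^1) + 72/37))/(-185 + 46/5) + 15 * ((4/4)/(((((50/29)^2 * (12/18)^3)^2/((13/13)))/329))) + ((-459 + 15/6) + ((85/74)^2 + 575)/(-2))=5939460597641603143/1058948880000000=5608.83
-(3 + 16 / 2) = -11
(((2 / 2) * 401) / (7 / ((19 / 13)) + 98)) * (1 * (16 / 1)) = 121904 / 1953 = 62.42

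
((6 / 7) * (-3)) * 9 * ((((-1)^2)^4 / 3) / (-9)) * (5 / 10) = 3 / 7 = 0.43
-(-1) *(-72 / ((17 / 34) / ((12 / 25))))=-1728 / 25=-69.12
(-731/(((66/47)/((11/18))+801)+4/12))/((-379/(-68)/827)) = -1449075189/10736312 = -134.97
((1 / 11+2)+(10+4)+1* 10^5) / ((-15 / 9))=-3300531 / 55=-60009.65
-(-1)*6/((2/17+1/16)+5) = 1632/1409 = 1.16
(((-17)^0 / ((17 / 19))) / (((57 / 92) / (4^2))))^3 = 3189506048 / 132651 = 24044.34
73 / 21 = 3.48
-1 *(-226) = 226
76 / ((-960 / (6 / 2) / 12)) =-57 / 20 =-2.85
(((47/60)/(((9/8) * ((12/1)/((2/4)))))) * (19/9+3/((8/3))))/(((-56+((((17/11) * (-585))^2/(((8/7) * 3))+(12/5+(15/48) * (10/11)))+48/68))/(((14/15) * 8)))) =157683449/53612768282580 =0.00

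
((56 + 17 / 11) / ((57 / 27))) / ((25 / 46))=262062 / 5225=50.16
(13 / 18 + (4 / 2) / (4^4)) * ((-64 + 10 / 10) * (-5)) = 29435 / 128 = 229.96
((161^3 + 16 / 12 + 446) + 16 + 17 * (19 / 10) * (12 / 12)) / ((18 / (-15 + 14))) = -125213299 / 540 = -231876.48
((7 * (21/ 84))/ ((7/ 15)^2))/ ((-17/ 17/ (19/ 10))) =-855/ 56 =-15.27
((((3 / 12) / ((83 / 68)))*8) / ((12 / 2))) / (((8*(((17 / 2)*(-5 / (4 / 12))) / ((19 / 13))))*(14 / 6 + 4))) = -1 / 16185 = -0.00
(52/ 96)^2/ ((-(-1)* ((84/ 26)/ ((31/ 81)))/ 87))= 3.02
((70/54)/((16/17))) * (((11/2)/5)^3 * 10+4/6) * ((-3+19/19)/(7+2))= -498967/116640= -4.28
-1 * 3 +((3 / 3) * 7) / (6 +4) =-23 / 10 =-2.30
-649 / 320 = -2.03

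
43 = 43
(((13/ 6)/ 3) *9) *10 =65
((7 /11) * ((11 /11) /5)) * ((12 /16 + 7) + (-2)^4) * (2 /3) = 133 /66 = 2.02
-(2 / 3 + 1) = -5 / 3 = -1.67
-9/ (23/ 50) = -450/ 23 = -19.57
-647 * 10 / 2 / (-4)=3235 / 4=808.75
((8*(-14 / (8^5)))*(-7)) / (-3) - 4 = -24625 / 6144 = -4.01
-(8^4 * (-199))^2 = -664394530816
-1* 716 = -716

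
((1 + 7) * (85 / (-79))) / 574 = -340 / 22673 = -0.01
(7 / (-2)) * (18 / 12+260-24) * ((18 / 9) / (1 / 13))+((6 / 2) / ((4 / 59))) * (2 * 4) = -21258.50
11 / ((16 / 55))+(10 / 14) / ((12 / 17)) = 13045 / 336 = 38.82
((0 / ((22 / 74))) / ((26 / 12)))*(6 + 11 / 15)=0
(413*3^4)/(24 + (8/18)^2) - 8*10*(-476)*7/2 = 37705499/280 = 134662.50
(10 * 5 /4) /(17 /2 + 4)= 1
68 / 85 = 4 / 5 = 0.80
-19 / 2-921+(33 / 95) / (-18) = -265198 / 285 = -930.52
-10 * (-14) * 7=980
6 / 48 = 1 / 8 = 0.12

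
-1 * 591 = -591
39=39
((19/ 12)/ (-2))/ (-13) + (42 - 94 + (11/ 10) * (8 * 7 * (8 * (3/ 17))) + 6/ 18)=312573/ 8840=35.36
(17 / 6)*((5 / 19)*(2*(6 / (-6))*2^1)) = -170 / 57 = -2.98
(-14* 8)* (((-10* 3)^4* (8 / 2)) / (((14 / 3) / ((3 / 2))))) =-116640000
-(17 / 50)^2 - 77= -192789 / 2500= -77.12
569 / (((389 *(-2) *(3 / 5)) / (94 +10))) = -126.77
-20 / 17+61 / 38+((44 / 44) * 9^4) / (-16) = -2116987 / 5168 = -409.63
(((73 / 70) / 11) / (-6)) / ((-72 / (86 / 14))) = 0.00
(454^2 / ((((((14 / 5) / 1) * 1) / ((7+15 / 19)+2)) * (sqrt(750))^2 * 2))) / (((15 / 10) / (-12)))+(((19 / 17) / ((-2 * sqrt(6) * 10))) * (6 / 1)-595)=-14757567 / 3325-19 * sqrt(6) / 340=-4438.50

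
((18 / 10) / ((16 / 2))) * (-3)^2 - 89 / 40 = -1 / 5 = -0.20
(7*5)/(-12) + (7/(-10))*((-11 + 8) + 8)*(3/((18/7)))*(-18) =847/12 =70.58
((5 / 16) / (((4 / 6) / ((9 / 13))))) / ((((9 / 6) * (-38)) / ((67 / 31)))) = -3015 / 245024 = -0.01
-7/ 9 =-0.78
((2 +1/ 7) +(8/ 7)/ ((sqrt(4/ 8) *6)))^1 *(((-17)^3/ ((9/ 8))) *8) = -1572160/ 21 - 1257728 *sqrt(2)/ 189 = -84275.85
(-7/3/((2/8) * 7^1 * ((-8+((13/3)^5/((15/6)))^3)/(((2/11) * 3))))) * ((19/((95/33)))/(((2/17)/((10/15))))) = -6098285475/51185891220477382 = -0.00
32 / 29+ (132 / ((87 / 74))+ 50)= 4738 / 29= 163.38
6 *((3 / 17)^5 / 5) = 1458 / 7099285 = 0.00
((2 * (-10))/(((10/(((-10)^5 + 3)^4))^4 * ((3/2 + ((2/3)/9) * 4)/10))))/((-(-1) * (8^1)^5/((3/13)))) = -8096112874677539940160293844412706714632832789388999576670903973622727185139584401/1033011200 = -7837391186734025671900066000000000000000000000000000000000000000000000000.00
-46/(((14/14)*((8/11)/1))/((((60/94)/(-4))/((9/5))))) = 6325/1128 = 5.61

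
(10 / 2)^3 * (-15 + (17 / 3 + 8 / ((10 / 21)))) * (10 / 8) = 3500 / 3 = 1166.67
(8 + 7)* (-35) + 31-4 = -498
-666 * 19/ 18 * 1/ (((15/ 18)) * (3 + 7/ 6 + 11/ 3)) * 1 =-25308/ 235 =-107.69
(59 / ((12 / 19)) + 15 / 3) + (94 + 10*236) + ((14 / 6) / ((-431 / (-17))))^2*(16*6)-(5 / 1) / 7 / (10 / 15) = 39823685449 / 15603924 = 2552.16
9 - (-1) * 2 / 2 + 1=11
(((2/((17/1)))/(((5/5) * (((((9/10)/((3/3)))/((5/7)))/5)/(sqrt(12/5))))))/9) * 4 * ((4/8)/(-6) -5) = -12200 * sqrt(15)/28917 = -1.63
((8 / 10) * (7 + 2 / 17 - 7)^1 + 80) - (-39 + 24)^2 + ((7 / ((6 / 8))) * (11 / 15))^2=-3375697 / 34425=-98.06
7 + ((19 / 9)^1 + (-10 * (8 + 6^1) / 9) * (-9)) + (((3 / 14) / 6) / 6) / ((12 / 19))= 33403 / 224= 149.12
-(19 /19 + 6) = -7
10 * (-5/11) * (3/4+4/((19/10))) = -12.98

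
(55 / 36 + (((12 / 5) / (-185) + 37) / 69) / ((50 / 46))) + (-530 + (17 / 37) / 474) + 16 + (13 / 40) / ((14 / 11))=-942332300003 / 1841490000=-511.72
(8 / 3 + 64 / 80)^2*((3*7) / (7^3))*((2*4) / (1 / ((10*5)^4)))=36789115.65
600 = 600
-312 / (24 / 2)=-26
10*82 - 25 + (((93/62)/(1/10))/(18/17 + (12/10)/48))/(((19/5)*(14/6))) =78079695/98021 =796.56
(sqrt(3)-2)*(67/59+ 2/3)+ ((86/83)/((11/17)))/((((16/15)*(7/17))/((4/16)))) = -97484971/36198624+ 319*sqrt(3)/177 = 0.43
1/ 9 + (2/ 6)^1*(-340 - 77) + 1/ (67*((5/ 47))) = -418327/ 3015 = -138.75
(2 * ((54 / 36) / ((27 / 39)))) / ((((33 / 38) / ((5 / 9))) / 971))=2398370 / 891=2691.77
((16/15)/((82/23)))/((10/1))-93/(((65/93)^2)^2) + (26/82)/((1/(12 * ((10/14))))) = -5947646565073/15369388125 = -386.98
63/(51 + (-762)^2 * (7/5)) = 105/1354921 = 0.00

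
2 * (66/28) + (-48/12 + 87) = 614/7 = 87.71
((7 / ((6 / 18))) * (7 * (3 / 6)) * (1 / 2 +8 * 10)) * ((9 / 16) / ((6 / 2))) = 71001 / 64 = 1109.39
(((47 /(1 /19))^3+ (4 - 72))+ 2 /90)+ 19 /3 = 712121895.36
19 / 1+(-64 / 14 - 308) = -293.57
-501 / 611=-0.82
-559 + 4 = -555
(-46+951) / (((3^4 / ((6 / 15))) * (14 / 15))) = 905 / 189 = 4.79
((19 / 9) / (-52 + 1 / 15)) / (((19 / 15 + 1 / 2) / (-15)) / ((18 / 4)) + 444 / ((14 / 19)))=-23625 / 350184239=-0.00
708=708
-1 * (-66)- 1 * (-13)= 79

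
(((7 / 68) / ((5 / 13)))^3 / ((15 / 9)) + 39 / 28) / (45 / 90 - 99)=-1931894991 / 135500540000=-0.01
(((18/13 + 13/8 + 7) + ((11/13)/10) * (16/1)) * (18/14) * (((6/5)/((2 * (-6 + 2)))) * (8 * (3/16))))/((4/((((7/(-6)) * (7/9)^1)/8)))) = 124089/1331200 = 0.09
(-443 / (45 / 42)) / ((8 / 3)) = -3101 / 20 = -155.05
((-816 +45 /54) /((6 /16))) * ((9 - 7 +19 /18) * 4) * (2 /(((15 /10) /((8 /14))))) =-34432640 /1701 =-20242.59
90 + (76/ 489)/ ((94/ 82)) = 2071586/ 22983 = 90.14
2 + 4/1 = 6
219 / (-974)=-219 / 974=-0.22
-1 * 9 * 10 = -90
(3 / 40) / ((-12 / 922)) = -461 / 80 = -5.76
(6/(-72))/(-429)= 1/5148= 0.00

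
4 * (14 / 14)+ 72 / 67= 340 / 67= 5.07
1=1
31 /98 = 0.32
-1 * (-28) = 28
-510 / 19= -26.84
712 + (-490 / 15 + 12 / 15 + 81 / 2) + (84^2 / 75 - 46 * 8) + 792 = 1238.71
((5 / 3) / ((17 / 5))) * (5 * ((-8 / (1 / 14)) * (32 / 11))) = -448000 / 561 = -798.57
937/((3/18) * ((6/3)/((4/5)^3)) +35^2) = 179904/235325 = 0.76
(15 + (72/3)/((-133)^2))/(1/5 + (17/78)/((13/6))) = 224228355/4493006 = 49.91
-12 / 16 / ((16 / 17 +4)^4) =-0.00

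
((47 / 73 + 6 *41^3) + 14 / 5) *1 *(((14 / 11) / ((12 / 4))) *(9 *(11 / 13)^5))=92815248721734 / 135521945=684872.47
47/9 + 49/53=2932/477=6.15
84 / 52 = 21 / 13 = 1.62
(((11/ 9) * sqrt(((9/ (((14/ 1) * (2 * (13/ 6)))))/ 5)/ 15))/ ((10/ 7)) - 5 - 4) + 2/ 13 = -115/ 13 + 11 * sqrt(182)/ 3900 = -8.81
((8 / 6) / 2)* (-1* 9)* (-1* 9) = 54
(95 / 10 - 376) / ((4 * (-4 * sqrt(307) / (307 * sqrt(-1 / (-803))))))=733 * sqrt(246521) / 25696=14.16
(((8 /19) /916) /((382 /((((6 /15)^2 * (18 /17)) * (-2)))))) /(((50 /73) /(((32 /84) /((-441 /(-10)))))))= -9344 /1817175026625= -0.00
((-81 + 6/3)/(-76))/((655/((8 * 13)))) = 2054/12445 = 0.17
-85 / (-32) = 2.66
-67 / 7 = -9.57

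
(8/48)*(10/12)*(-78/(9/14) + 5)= -1745/108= -16.16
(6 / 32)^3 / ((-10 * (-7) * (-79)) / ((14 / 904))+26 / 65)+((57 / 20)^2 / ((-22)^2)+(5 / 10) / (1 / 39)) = 431746258004553 / 22121795379200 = 19.52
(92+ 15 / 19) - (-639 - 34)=14550 / 19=765.79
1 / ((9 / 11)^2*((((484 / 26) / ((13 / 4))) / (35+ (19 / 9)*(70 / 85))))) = 9.58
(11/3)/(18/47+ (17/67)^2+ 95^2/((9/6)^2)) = 6962439/7617335765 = 0.00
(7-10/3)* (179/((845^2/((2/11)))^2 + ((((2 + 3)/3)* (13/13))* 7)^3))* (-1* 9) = -637956/1665620166113375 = -0.00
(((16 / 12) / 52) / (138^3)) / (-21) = -1 / 2152390968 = -0.00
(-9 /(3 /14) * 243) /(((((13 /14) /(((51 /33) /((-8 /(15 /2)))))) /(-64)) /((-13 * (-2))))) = -291483360 /11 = -26498487.27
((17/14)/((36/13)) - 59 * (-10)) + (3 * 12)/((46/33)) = 7143739/11592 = 616.26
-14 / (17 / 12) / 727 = -168 / 12359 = -0.01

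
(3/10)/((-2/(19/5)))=-57/100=-0.57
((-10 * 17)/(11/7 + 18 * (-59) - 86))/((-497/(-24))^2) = 6528/18878545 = 0.00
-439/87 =-5.05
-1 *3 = -3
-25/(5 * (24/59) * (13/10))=-1475/156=-9.46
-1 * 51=-51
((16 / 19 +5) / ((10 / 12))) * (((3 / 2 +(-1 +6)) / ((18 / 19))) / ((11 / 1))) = 481 / 110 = 4.37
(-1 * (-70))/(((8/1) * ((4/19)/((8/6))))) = 665/12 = 55.42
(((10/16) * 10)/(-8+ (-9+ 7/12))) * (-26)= 1950/197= 9.90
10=10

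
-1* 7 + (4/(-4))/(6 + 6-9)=-22/3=-7.33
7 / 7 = 1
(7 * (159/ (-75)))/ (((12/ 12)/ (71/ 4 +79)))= -143577/ 100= -1435.77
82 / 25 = 3.28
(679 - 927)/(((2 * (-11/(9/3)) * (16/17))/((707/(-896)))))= -159681/5632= -28.35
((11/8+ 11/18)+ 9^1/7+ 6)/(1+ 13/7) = 3.25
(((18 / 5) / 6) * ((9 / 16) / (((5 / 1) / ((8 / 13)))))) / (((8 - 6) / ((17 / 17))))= 27 / 1300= 0.02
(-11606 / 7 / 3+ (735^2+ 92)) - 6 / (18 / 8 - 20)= 114969875 / 213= 539764.67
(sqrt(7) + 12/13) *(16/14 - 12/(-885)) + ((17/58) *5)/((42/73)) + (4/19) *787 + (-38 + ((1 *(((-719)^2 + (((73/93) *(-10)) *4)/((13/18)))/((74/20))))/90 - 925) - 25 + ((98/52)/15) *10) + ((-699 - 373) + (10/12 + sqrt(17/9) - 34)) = -226173778162333/610774540740 + sqrt(17)/3 + 2388 *sqrt(7)/2065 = -365.87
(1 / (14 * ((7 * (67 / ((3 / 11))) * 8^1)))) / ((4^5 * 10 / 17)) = 0.00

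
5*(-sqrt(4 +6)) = -5*sqrt(10) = -15.81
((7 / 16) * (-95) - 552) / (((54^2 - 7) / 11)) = -104467 / 46544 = -2.24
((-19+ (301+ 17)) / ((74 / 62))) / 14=9269 / 518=17.89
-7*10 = -70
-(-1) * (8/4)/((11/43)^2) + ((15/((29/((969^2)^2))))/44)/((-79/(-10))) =727359418549061/554422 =1311923802.72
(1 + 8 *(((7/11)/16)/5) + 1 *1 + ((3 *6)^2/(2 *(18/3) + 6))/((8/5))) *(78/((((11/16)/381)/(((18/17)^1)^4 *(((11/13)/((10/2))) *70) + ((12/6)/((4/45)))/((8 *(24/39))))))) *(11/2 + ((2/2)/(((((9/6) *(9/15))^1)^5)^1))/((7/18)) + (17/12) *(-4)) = 43000532398258147289/916820039520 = 46901824.29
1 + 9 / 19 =28 / 19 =1.47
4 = 4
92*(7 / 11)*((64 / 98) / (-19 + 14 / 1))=-2944 / 385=-7.65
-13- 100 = -113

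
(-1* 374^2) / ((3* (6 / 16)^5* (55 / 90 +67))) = -9166913536 / 98577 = -92992.42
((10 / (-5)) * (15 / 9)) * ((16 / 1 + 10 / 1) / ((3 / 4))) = -1040 / 9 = -115.56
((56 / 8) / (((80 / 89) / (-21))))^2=171164889 / 6400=26744.51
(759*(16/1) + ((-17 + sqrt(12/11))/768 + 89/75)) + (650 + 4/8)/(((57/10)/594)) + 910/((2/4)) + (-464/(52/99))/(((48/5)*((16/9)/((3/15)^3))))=sqrt(33)/4224 + 129236245503/1580800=81753.70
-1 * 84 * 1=-84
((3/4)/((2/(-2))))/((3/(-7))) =1.75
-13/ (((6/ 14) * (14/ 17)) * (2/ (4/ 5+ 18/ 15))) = -221/ 6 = -36.83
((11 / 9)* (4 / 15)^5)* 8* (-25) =-90112 / 273375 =-0.33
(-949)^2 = 900601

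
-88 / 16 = -11 / 2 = -5.50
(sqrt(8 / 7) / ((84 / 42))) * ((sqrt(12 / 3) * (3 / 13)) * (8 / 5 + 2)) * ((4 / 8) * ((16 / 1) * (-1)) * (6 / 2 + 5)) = -6912 * sqrt(14) / 455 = -56.84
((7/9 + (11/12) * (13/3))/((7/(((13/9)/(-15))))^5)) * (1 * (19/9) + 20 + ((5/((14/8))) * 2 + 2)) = -13255531393/189915137959837500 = -0.00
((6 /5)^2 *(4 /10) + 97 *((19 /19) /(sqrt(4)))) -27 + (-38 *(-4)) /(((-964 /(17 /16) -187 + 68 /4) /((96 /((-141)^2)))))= 334901563841 /15170859750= 22.08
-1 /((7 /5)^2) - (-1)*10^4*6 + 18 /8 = 11760341 /196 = 60001.74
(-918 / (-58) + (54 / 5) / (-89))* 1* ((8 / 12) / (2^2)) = 67563 / 25810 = 2.62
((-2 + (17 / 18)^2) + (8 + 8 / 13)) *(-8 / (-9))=63242 / 9477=6.67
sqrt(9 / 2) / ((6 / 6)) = 2.12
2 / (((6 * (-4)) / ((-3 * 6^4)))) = 324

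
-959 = -959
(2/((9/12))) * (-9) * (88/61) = -2112/61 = -34.62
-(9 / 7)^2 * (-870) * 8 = 563760 / 49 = 11505.31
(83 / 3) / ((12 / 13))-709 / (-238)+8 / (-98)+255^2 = 1950955393 / 29988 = 65057.87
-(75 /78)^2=-625 /676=-0.92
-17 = -17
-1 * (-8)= 8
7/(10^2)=7/100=0.07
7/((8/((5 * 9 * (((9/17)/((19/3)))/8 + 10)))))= 8148105/20672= 394.16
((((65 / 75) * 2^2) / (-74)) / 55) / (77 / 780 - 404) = 1352 / 641112505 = 0.00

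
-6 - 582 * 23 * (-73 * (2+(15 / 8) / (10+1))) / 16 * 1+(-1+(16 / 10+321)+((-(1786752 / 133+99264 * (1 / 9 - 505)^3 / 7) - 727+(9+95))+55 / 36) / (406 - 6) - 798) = 129770009028733061 / 28440720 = 4562824324.73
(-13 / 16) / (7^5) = -13 / 268912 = -0.00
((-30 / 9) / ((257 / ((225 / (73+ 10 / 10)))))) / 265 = -75 / 503977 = -0.00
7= 7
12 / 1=12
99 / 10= 9.90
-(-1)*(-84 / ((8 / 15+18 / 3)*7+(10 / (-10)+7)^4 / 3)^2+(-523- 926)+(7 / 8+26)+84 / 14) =-145440482281 / 102703112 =-1416.13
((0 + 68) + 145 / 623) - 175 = -66516 / 623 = -106.77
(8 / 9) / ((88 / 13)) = 13 / 99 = 0.13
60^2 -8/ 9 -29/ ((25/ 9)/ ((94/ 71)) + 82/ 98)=3930023618/ 1094949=3589.23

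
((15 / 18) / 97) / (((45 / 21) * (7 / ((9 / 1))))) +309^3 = 5723704027 / 194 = 29503629.01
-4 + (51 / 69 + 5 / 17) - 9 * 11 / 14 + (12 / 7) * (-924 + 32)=-8425477 / 5474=-1539.18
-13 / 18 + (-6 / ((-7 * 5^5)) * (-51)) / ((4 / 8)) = -0.75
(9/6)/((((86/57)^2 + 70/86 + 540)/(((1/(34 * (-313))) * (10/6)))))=-698535/1614892063532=-0.00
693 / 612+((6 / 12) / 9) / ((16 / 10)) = 2857 / 2448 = 1.17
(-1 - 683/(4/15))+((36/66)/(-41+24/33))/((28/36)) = -2562.27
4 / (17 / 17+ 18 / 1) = 4 / 19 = 0.21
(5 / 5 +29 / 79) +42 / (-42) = 29 / 79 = 0.37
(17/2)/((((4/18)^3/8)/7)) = 86751/2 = 43375.50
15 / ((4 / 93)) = 1395 / 4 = 348.75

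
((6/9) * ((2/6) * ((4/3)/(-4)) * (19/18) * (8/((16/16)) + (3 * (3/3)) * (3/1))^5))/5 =-26977283/1215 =-22203.53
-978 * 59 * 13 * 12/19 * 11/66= -1500252/19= -78960.63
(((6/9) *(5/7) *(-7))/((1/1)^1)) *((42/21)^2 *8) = -320/3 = -106.67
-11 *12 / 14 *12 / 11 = -72 / 7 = -10.29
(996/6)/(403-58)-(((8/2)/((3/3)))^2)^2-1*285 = -186479/345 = -540.52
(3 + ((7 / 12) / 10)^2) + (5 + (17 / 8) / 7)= 8.31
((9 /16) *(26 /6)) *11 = 26.81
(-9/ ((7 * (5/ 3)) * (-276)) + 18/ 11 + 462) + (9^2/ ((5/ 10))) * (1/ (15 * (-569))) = 1868758359/ 4030796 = 463.62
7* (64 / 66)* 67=15008 / 33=454.79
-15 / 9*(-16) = 80 / 3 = 26.67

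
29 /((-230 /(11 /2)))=-319 /460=-0.69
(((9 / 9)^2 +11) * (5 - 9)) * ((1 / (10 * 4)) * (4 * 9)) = -216 / 5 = -43.20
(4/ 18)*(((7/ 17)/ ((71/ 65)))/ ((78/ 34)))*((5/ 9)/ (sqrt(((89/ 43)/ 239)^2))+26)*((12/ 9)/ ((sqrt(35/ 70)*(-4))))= -5054770*sqrt(2)/ 4606551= -1.55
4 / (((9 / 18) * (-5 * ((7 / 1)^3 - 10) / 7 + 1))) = -0.03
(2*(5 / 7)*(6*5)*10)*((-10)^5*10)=-3000000000 / 7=-428571428.57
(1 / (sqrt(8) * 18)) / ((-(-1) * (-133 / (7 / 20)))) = -sqrt(2) / 27360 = -0.00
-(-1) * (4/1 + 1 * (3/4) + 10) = 59/4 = 14.75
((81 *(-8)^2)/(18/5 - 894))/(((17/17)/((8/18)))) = -960/371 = -2.59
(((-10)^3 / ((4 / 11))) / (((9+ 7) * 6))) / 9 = -1375 / 432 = -3.18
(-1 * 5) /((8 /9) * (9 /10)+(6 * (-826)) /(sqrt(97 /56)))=2425 /8596677212+154875 * sqrt(1358) /4298338606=0.00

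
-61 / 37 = -1.65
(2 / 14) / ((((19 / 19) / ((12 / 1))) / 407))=4884 / 7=697.71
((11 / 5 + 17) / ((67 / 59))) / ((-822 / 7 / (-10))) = 13216 / 9179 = 1.44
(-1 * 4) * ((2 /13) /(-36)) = 2 /117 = 0.02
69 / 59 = 1.17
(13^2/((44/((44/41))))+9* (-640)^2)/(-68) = -151142569/2788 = -54211.83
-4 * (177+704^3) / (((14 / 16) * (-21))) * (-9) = -33495728736 / 49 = -683586300.73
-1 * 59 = -59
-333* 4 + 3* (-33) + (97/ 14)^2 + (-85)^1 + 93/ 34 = -4882245/ 3332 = -1465.26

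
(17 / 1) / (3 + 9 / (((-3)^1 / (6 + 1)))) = -17 / 18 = -0.94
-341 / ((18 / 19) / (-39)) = 84227 / 6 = 14037.83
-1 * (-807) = 807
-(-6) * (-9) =-54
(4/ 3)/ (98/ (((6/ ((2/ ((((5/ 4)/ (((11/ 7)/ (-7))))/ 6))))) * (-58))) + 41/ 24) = 4640/ 8057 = 0.58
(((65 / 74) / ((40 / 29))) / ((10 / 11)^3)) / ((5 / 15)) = 1505361 / 592000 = 2.54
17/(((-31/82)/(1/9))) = -1394/279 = -5.00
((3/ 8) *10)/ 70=3/ 56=0.05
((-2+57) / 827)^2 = 3025 / 683929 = 0.00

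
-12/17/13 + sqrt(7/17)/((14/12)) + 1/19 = -7/4199 + 6 * sqrt(119)/119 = 0.55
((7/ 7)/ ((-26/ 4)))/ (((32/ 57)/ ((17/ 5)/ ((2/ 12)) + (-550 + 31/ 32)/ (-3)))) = -1855103/ 33280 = -55.74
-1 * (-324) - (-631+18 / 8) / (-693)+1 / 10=4479451 / 13860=323.19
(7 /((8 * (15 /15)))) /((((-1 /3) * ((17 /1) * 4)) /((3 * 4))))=-63 /136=-0.46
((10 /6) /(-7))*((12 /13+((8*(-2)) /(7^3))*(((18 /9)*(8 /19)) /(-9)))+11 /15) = -6331613 /16012269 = -0.40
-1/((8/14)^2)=-49/16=-3.06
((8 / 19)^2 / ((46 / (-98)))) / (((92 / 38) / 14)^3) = -20437312 / 279841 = -73.03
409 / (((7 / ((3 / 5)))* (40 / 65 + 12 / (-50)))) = 79755 / 854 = 93.39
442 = 442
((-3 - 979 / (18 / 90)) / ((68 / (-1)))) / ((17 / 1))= 2449 / 578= 4.24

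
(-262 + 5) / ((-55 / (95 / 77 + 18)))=380617 / 4235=89.87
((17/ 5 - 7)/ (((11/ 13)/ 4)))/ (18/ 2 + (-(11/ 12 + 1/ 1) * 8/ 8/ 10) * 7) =-2.22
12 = 12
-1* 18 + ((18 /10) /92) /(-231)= -637563 /35420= -18.00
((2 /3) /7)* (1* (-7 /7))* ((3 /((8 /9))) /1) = -9 /28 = -0.32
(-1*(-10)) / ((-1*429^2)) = -10 / 184041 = -0.00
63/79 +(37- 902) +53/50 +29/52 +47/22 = -972048643/1129700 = -860.45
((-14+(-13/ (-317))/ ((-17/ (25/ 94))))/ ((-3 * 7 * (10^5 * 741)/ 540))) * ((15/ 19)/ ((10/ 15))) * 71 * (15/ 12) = 13595841333/ 26625919465600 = 0.00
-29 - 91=-120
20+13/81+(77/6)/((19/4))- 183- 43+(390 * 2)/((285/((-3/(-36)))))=-312278/1539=-202.91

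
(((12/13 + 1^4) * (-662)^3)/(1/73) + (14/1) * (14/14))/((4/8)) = -1058928976836/13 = -81456075141.23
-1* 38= -38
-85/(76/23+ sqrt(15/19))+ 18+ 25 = 44965*sqrt(285)/101809+ 1554767/101809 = 22.73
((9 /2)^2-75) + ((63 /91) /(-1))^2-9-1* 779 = -569375 /676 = -842.27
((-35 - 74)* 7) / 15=-763 / 15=-50.87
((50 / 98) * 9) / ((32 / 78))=8775 / 784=11.19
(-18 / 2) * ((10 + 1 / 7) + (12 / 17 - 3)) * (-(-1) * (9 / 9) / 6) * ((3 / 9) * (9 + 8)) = -467 / 7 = -66.71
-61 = -61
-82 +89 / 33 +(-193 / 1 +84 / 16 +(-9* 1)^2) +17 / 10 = -121673 / 660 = -184.35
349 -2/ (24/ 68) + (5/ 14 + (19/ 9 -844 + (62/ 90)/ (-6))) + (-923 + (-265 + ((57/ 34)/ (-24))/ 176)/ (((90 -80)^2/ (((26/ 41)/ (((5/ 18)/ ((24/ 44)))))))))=-363326327175961/ 255035088000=-1424.61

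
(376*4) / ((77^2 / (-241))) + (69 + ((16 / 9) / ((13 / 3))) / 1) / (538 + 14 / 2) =-61.01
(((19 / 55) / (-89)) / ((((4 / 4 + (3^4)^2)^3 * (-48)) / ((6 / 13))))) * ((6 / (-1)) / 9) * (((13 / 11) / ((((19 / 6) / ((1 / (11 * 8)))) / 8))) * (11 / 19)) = -1 / 578146174143684080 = -0.00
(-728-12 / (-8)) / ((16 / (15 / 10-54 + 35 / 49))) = 1053425 / 448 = 2351.40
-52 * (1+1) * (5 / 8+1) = -169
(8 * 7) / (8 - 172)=-14 / 41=-0.34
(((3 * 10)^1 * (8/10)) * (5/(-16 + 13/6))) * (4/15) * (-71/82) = 6816/3403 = 2.00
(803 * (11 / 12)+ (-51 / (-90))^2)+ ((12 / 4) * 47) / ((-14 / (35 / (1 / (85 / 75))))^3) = -4447247 / 1800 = -2470.69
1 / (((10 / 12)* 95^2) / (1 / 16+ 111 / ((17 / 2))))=10707 / 6137000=0.00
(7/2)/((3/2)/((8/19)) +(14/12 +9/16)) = 84/127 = 0.66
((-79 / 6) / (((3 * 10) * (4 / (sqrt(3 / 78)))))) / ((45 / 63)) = -553 * sqrt(26) / 93600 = -0.03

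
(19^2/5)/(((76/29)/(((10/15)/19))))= 29/30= 0.97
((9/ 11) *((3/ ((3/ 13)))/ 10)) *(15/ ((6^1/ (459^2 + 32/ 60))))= 11204427/ 20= 560221.35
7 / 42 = 1 / 6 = 0.17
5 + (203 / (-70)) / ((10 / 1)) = 4.71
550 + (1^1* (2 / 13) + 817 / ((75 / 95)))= 309079 / 195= 1585.02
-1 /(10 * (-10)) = 1 /100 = 0.01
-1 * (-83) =83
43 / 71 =0.61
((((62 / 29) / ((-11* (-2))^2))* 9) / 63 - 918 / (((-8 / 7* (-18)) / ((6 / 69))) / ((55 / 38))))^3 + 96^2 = 5723659819284378889529863259 / 633225647246978125716992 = 9038.89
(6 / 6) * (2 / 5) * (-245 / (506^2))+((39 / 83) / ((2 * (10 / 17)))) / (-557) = -65091157 / 59184001580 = -0.00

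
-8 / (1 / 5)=-40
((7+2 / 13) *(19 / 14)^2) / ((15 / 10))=8.78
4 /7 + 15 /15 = 11 /7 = 1.57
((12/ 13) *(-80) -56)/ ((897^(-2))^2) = -84061834244856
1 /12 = 0.08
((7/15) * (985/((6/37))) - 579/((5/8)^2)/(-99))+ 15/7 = 98812309/34650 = 2851.73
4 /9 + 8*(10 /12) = 64 /9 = 7.11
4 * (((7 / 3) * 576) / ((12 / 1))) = 448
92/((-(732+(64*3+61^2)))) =-92/4645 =-0.02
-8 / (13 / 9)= -72 / 13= -5.54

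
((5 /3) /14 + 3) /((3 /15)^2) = 3275 /42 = 77.98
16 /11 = 1.45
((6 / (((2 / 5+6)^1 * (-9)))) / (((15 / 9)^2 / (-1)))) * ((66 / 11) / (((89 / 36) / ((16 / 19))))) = 648 / 8455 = 0.08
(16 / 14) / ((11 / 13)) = 104 / 77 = 1.35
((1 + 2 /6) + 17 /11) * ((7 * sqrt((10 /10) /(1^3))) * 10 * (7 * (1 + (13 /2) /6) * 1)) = 581875 /198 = 2938.76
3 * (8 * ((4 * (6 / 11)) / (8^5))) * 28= 63 / 1408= 0.04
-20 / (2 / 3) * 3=-90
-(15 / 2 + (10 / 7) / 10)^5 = -14025517307 / 537824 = -26078.27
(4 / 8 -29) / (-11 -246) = 57 / 514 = 0.11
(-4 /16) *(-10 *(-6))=-15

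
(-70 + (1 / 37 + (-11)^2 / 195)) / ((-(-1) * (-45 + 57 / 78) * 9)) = 1000756 / 5749245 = 0.17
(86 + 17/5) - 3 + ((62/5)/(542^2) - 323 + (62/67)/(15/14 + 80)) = -2642609258799/11169641690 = -236.59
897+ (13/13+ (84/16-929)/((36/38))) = -5549/72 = -77.07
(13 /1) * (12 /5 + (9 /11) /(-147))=31.13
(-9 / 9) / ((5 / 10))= -2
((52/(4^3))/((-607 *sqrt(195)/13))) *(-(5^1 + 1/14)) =923 *sqrt(195)/2039520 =0.01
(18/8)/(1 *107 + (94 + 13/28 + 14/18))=0.01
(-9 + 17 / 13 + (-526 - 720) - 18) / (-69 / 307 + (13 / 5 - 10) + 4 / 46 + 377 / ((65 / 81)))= -2.75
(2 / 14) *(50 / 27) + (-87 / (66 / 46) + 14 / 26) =-1617116 / 27027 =-59.83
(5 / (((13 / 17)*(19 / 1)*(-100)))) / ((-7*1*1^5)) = 17 / 34580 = 0.00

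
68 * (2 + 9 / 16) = 697 / 4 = 174.25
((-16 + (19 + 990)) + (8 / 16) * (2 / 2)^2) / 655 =1987 / 1310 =1.52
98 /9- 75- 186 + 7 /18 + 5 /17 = -76325 /306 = -249.43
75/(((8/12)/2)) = 225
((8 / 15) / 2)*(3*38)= 152 / 5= 30.40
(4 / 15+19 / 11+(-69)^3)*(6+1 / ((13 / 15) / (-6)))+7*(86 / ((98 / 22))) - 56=116776806 / 385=303316.38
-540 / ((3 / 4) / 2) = -1440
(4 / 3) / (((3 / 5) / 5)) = 100 / 9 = 11.11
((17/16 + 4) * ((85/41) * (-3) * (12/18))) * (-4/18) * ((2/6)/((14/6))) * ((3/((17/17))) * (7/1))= 2295/164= 13.99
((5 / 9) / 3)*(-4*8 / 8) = -20 / 27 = -0.74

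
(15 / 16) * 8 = 15 / 2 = 7.50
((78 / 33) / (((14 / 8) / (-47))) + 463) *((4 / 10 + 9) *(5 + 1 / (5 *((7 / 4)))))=258809119 / 13475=19206.61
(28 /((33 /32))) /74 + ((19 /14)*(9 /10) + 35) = 6254411 /170940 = 36.59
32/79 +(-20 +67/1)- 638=-46657/79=-590.59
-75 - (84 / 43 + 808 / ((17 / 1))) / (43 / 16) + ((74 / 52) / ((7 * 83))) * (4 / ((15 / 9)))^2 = -554349325763 / 5935336225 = -93.40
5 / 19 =0.26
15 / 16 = 0.94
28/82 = 0.34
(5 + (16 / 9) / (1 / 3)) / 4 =31 / 12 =2.58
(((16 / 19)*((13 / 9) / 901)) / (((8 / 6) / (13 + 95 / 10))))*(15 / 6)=975 / 17119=0.06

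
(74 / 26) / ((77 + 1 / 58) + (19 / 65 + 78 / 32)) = 85840 / 2405171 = 0.04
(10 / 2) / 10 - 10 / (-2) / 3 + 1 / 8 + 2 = 103 / 24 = 4.29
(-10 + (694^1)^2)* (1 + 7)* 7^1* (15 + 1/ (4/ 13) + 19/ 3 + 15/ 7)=720833580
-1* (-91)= 91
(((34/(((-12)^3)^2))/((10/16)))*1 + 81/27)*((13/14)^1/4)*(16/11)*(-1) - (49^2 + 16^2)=-13641347963/5132160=-2658.01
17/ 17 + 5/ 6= 11/ 6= 1.83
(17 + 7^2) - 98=-32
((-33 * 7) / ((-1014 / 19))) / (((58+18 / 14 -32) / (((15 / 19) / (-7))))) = -1155 / 64558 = -0.02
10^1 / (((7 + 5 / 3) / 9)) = 135 / 13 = 10.38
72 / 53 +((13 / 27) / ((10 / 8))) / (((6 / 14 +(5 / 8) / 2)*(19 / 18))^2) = 1.99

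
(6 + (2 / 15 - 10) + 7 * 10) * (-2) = -1984 / 15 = -132.27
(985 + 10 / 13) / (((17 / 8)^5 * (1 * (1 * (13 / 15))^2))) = 94482432000 / 3119425829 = 30.29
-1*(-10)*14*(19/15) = 532/3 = 177.33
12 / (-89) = -12 / 89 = -0.13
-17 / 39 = -0.44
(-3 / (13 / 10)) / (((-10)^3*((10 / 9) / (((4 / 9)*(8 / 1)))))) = 12 / 1625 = 0.01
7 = 7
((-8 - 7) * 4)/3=-20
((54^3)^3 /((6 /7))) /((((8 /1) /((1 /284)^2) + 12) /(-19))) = -3090908847248064 /23045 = -134124922857.37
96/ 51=32/ 17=1.88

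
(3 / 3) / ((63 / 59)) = 59 / 63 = 0.94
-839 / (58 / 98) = -1417.62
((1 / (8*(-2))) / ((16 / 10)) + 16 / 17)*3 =5889 / 2176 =2.71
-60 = -60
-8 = -8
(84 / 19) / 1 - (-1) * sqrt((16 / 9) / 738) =2 * sqrt(82) / 369 + 84 / 19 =4.47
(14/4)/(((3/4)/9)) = 42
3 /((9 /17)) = 17 /3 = 5.67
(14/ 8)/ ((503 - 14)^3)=7/ 467720676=0.00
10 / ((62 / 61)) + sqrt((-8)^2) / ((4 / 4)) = 553 / 31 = 17.84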